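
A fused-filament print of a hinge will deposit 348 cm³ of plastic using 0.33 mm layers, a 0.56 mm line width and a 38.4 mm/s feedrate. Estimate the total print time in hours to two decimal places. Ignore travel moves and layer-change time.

Extrusion cross-section = 0.33 × 0.56, so 0.1848 mm².
Path length: 348000 mm³ / 0.1848 mm² → 1883116.9 mm.
Extrusion time = 1883116.9 / 38.4 = 49039.5 s.
49039.5 s = 13.62 hours.

13.62 hours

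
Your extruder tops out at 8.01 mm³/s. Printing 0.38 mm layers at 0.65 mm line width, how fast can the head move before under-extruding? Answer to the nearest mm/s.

A = 0.38 × 0.65 = 0.247 mm².
v_max = Q/A = 8.01/0.247 = 32.43 mm/s → 32 mm/s.

32 mm/s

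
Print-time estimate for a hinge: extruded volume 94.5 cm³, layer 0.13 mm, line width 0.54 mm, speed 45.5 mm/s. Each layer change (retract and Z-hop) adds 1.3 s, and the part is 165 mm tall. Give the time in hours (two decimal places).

Line area: 0.13 × 0.54 → 0.0702 mm².
Path length: 94500 mm³ / 0.0702 mm² → 1346153.8 mm.
Time extruding = 1346153.8 / 45.5 = 29585.8 s.
Number of layers: 165 / 0.13 → 1270 (rounded up).
Non-print overhead: 1270 × 1.3 → 1651 s.
Total = 29585.8 + 1651 = 31236.8 s = 8.68 hours.

8.68 hours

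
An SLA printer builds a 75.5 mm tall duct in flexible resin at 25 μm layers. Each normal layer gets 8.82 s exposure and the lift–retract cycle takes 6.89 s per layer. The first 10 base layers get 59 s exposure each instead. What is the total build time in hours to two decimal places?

Layer count = ceil(75.5 / 0.025) = 3020.
Bottom layers: 10 × (59 + 6.89) → 658.9 s.
Regular layers = 3010 × (8.82 + 6.89) = 47287.1 s.
Total = 658.9 + 47287.1 = 47946 s = 13.32 hours.

13.32 hours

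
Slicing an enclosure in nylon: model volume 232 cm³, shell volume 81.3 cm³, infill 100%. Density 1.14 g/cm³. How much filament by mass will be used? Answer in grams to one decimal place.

Infill region: 232 − 81.3 → 150.7 cm³.
Infill deposited = 1.00 × 150.7 = 150.7 cm³.
Total printed volume = 81.3 + 150.7 = 232 cm³.
Mass: 232 × 1.14 → 264.48 g.

264.5 g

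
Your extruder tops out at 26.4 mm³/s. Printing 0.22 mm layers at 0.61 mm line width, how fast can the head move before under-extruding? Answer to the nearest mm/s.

A = 0.22 × 0.61 = 0.1342 mm².
v_max = Q/A = 26.4/0.1342 = 196.72 mm/s → 197 mm/s.

197 mm/s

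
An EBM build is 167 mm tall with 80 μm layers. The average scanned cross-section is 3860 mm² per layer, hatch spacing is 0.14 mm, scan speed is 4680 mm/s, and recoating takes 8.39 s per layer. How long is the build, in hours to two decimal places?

Layer count = ceil(167 / 0.08) = 2088.
Scan path per layer = 3860 / 0.14 = 27571.4 mm.
Per-layer scan time = 27571.4 / 4680 = 5.8913 s.
Time per layer = 5.8913 + 8.39 = 14.2813 s.
2088 layers × 14.2813 s/layer = 29819.3544 s, i.e. 8.28 hours.

8.28 hours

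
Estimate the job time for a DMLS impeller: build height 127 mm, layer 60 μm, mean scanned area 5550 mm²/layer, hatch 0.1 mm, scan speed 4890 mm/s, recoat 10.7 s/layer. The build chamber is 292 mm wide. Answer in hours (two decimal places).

12.97 hours

Number of layers: 127 / 0.06 → 2117 (rounded up).
Per-layer scan distance = 5550 / 0.1, so 55500 mm.
Per-layer scan time: 55500 / 4890 → 11.3497 s.
Time per layer = 11.3497 + 10.7 = 22.0497 s.
2117 layers × 22.0497 s/layer = 46679.2149 s, i.e. 12.97 hours.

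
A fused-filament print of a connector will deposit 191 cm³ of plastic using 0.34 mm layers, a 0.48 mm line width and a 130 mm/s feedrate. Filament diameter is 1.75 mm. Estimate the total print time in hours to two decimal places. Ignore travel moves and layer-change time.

Line area = 0.34 × 0.48, so 0.1632 mm².
Path length: 191000 mm³ / 0.1632 mm² → 1170343.1 mm.
Extrusion time = 1170343.1 / 130, so 9002.6 s.
In the requested units: 9002.6 s = 2.50 hours.

2.50 hours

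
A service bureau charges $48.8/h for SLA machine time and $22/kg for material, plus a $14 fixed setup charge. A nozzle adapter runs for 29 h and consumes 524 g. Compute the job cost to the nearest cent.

$1440.73

Machine-time cost = 48.8 × 29 = $1415.20.
Material charge = 22 × 524/1000 = $11.528.
Total = 1415.20 + 11.528 + 14 = 1440.728 ≈ $1440.73.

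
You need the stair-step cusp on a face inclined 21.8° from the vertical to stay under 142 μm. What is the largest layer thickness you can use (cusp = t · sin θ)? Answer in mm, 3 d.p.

0.382 mm

t = h_c / sin θ = 0.142 / 0.3714 = 0.382 mm.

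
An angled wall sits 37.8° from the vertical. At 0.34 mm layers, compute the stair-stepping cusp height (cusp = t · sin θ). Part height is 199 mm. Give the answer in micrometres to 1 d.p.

sin(37.8°) = 0.6129, so cusp = 0.34 × 0.6129 = 0.208386 mm → 208.4 μm.

208.4 μm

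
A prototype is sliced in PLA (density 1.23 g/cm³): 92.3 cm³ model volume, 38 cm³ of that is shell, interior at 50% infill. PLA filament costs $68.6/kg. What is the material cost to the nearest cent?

Infill region = 92.3 − 38, so 54.3 cm³.
Deposited infill = 0.50 × 54.3 = 27.15 cm³.
Total extruded = 38 + 27.15 = 65.15 cm³.
Mass = 65.15 × 1.23 = 80.1345 g.
Cost = 80.1345 g / 1000 × $68.6/kg = $5.50.

$5.50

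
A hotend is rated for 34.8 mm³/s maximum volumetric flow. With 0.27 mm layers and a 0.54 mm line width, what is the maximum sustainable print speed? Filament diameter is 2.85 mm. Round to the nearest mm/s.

A = 0.27 × 0.54 = 0.1458 mm².
v_max = Q/A = 34.8/0.1458 = 238.68 mm/s → 239 mm/s.

239 mm/s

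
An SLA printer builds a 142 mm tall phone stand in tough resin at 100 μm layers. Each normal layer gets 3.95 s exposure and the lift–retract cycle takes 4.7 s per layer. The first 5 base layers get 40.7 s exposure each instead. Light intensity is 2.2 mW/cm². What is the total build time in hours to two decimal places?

3.46 hours

Number of layers: 142 / 0.1 → 1420 (rounded up).
Bottom layers: 5 × (40.7 + 4.7) → 227 s.
Remaining layers: 1415 × (3.95 + 4.7) → 12239.75 s.
Total = 227 + 12239.75 = 12466.75 s = 3.46 hours.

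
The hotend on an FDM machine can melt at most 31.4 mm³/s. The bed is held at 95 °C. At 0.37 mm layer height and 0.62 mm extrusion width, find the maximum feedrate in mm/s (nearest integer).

Extrusion cross-section = 0.37 × 0.62 = 0.2294 mm².
Max speed = 31.4 / 0.2294 = 136.88 ≈ 137 mm/s.

137 mm/s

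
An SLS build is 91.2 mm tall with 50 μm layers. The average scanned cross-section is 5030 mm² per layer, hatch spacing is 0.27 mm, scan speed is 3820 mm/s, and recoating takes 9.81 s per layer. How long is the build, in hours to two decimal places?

Layers = ⌈91.2/0.05⌉ = 1824.
Per-layer scan distance: 5030 / 0.27 → 18629.6 mm.
Per-layer scan time: 18629.6 / 3820 → 4.8769 s.
Per-layer time = 4.8769 + 9.81 = 14.6869 s.
Build time = 1824 × 14.6869 = 26788.9056 s = 7.44 hours.

7.44 hours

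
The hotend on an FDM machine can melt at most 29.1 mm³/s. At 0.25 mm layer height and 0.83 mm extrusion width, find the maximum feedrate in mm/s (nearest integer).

140 mm/s

Extrusion cross-section: 0.25 × 0.83 → 0.2075 mm².
Max speed = 29.1 / 0.2075 = 140.24 ≈ 140 mm/s.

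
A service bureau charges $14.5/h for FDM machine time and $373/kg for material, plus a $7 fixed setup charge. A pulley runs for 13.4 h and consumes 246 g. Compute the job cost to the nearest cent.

Machine-time cost: 14.5 × 13.4 → $194.30.
Material cost = 373 × 246/1000, so $91.758.
Adding setup: 194.30 + 91.758 + 7 → 293.058 ≈ $293.06.

$293.06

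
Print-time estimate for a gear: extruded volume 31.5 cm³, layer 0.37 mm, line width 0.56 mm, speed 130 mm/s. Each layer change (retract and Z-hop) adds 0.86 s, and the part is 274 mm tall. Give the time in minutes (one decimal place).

Bead cross-section: 0.37 × 0.56 → 0.2072 mm².
Path length: 31500 mm³ / 0.2072 mm² → 152027 mm.
Time extruding = 152027 / 130, so 1169.4 s.
Layer count = ceil(274 / 0.37) = 741.
Z-hop total = 741 × 0.86, so 637.26 s.
Altogether 1169.4 + 637.26 = 1806.66 s, i.e. 30.1 minutes.

30.1 minutes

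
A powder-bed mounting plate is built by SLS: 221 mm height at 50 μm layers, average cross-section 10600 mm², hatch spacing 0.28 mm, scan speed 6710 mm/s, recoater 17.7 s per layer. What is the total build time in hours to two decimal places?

Layer count = ceil(221 / 0.05) = 4420.
Hatch length per layer = 10600 / 0.28, so 37857.1 mm.
Scan time per layer: 37857.1 / 6710 → 5.6419 s.
Per-layer time = 5.6419 + 17.7 = 23.3419 s.
Total: 4420 × 23.3419 s = 103171.198 s → 28.66 hours.

28.66 hours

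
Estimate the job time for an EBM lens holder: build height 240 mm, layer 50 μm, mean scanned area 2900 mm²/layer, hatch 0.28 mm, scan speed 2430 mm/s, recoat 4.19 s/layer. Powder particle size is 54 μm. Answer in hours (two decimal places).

Layer count = ceil(240 / 0.05) = 4800.
Scan path per layer = 2900 / 0.28, so 10357.1 mm.
Beam time per layer = 10357.1 / 2430, so 4.2622 s.
Per-layer time: 4.2622 + 4.19 → 8.4522 s.
4800 layers × 8.4522 s/layer = 40570.56 s, i.e. 11.27 hours.

11.27 hours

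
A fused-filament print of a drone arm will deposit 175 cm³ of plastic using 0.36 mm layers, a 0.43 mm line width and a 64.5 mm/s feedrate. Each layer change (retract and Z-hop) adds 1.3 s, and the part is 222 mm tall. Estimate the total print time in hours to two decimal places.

5.09 hours

Extrusion cross-section = 0.36 × 0.43 = 0.1548 mm².
Path length: 175000 mm³ / 0.1548 mm² → 1130491 mm.
Print-move time: 1130491 / 64.5 → 17527 s.
Number of layers: 222 / 0.36 → 617 (rounded up).
Z-hop total = 617 × 1.3, so 802.1 s.
Altogether 17527 + 802.1 = 18329.1 s, i.e. 5.09 hours.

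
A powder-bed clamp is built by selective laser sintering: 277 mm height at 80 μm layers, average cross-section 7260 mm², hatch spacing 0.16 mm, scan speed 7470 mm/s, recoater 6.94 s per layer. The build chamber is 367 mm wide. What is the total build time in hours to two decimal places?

Number of layers: 277 / 0.08 → 3463 (rounded up).
Hatch length per layer = 7260 / 0.16, so 45375 mm.
Scan time per layer = 45375 / 7470 = 6.0743 s.
Time per layer: 6.0743 + 6.94 → 13.0143 s.
Total: 3463 × 13.0143 s = 45068.5209 s → 12.52 hours.

12.52 hours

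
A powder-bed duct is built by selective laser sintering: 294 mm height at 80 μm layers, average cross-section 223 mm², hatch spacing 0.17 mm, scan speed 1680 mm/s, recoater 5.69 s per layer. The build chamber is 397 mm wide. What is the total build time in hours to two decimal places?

6.61 hours

Layer count = ceil(294 / 0.08) = 3675.
Per-layer scan distance = 223 / 0.17, so 1311.8 mm.
Per-layer scan time: 1311.8 / 1680 → 0.7808 s.
Layer cycle = 0.7808 + 5.69 = 6.4708 s.
Total: 3675 × 6.4708 s = 23780.19 s → 6.61 hours.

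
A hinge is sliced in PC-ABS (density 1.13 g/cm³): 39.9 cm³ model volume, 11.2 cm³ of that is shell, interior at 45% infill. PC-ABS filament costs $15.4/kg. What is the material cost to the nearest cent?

Infill region: 39.9 − 11.2 → 28.7 cm³.
Deposited infill = 0.45 × 28.7, so 12.915 cm³.
Deposited volume: 11.2 + 12.915 → 24.115 cm³.
Mass: 24.115 × 1.13 → 27.24995 g.
At $15.4/kg: 27.24995/1000 × 15.4 = $0.42.

$0.42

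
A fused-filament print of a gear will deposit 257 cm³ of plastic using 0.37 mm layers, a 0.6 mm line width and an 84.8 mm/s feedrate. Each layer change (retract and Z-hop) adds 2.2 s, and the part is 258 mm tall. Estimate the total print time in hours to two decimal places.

Extrusion cross-section: 0.37 × 0.6 → 0.222 mm².
Total extruded path = 257000/0.222 = 1157657.7 mm.
Extrusion time: 1157657.7 / 84.8 → 13651.6 s.
Number of layers: 258 / 0.37 → 698 (rounded up).
Layer-change overhead: 698 × 2.2 → 1535.6 s.
Altogether 13651.6 + 1535.6 = 15187.2 s, i.e. 4.22 hours.

4.22 hours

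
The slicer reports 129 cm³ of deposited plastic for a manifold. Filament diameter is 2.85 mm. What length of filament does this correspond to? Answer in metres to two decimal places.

20.22 m

Cross-section of 2.85 mm filament: π·(2.85/2)² = 6.3794 mm².
L = 129000 mm³ / 6.3794 mm² = 20221.34 mm, i.e. 20.22 m.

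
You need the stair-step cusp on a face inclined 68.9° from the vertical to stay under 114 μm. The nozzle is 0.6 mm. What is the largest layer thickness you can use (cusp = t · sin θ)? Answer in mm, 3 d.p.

0.122 mm

t = h_c / sin θ = 0.114 / 0.9330 = 0.122 mm.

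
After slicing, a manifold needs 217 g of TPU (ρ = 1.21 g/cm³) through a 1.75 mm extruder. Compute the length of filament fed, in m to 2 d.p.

Extruded volume: 217/1.21 = 179.3388 cm³ (179338.8 mm³).
Filament cross-section = π × (1.75/2)² = 2.4053 mm².
L = V/A = 179338.8/2.4053 = 74559.85 mm → 74.56 m.

74.56 m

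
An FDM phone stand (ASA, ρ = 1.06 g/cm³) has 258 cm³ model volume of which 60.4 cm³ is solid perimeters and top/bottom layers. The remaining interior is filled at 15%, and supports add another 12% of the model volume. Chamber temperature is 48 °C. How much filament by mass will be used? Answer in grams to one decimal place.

128.3 g

Infill region: 258 − 60.4 → 197.6 cm³.
Infill volume: 0.15 × 197.6 → 29.64 cm³.
Support = 0.12 × 258 = 30.96 cm³.
Total printed volume: 60.4 + 29.64 + 30.96 → 121 cm³.
Mass: 121 × 1.06 → 128.26 g.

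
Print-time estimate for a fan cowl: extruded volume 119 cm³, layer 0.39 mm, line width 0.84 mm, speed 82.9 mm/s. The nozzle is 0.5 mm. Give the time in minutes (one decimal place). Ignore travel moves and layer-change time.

Extrusion cross-section = 0.39 × 0.84 = 0.3276 mm².
Toolpath length = 119 cm³ / 0.3276 mm² = 119000 / 0.3276 = 363247.9 mm.
Time extruding = 363247.9 / 82.9 = 4381.8 s.
4381.8 s = 73.0 minutes.

73.0 minutes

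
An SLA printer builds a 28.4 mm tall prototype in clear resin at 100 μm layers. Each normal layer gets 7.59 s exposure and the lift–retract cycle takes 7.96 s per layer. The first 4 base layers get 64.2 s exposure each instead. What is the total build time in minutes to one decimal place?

Layers = ⌈28.4/0.1⌉ = 284.
Base layers = 4 × (64.2 + 7.96) = 288.64 s.
Normal layers: 280 × (7.59 + 7.96) → 4354 s.
Sum: 288.64 + 4354 = 4642.64 s → 77.4 minutes.

77.4 minutes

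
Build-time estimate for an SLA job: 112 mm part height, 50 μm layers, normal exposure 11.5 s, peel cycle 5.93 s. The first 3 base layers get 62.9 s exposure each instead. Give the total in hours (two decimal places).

10.89 hours

Layer count = ceil(112 / 0.05) = 2240.
Burn-in layers: 3 × (62.9 + 5.93) → 206.49 s.
Remaining layers = 2237 × (11.5 + 5.93) = 38990.91 s.
Total = 206.49 + 38990.91 = 39197.4 s = 10.89 hours.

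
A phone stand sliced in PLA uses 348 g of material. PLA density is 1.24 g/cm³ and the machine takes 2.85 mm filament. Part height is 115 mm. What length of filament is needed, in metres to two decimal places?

43.99 m

Volume = 348 g / 1.24 g·cm⁻³ = 280.6452 cm³ = 280645.2 mm³.
Cross-section of 2.85 mm filament: π·(2.85/2)² = 6.3794 mm².
Length = 280645.2 / 6.3794 = 43992.41 mm = 43.99 m.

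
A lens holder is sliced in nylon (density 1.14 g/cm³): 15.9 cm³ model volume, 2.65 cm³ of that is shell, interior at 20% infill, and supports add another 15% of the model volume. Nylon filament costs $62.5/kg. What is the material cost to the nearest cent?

$0.55

Infill region: 15.9 − 2.65 → 13.25 cm³.
Deposited infill = 0.20 × 13.25 = 2.65 cm³.
Support = 0.15 × 15.9, so 2.385 cm³.
Total printed volume = 2.65 + 2.65 + 2.385 = 7.685 cm³.
Mass = 7.685 × 1.14 = 8.7609 g.
Cost = 8.7609 g / 1000 × $62.5/kg = $0.55.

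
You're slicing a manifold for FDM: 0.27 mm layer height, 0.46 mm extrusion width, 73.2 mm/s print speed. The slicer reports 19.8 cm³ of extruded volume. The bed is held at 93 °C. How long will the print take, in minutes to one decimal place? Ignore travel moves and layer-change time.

Bead cross-section = 0.27 × 0.46 = 0.1242 mm².
Path length: 19800 mm³ / 0.1242 mm² → 159420.3 mm.
Extrusion time: 159420.3 / 73.2 → 2177.9 s.
In the requested units: 2177.9 s = 36.3 minutes.

36.3 minutes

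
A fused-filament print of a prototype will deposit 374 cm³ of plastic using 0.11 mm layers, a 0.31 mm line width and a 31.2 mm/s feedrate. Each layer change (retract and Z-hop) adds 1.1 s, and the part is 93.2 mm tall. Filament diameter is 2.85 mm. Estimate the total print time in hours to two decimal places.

97.91 hours

Bead cross-section: 0.11 × 0.31 → 0.0341 mm².
Toolpath length = 374 cm³ / 0.0341 mm² = 374000 / 0.0341 = 10967741.9 mm.
Time extruding: 10967741.9 / 31.2 → 351530.2 s.
Number of layers: 93.2 / 0.11 → 848 (rounded up).
Non-print overhead = 848 × 1.1 = 932.8 s.
Altogether 351530.2 + 932.8 = 352463 s, i.e. 97.91 hours.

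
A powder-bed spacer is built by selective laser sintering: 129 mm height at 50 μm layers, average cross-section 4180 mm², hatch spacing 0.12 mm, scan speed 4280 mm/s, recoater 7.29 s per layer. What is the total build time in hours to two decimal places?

Layers = ⌈129/0.05⌉ = 2580.
Hatch length per layer: 4180 / 0.12 → 34833.3 mm.
Per-layer scan time: 34833.3 / 4280 → 8.1386 s.
Time per layer: 8.1386 + 7.29 → 15.4286 s.
2580 layers × 15.4286 s/layer = 39805.788 s, i.e. 11.06 hours.

11.06 hours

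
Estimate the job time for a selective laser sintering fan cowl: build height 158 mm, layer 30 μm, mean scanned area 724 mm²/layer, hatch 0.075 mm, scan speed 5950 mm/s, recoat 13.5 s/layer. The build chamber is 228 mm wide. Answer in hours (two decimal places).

22.12 hours

Layers = ⌈158/0.03⌉ = 5267.
Hatch length per layer = 724 / 0.075 = 9653.3 mm.
Per-layer scan time = 9653.3 / 5950 = 1.6224 s.
Layer cycle: 1.6224 + 13.5 → 15.1224 s.
Total: 5267 × 15.1224 s = 79649.6808 s → 22.12 hours.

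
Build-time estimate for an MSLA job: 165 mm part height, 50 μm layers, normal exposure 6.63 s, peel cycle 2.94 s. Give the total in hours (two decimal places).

Layer count = ceil(165 / 0.05) = 3300.
Per-layer time = 6.63 + 2.94, so 9.57 s.
Build time: 3300 × 9.57 s = 31581 s, i.e. 8.77 hours.

8.77 hours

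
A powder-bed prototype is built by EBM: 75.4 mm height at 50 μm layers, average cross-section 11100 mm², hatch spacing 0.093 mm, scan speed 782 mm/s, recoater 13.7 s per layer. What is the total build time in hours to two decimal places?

Layers = ⌈75.4/0.05⌉ = 1508.
Per-layer scan distance = 11100 / 0.093, so 119354.8 mm.
Scan time per layer = 119354.8 / 782 = 152.6276 s.
Layer cycle = 152.6276 + 13.7 = 166.3276 s.
Total: 1508 × 166.3276 s = 250822.0208 s → 69.67 hours.

69.67 hours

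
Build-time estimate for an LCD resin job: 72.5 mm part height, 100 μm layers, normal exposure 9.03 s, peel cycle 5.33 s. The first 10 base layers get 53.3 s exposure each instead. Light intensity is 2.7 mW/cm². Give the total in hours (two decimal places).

3.01 hours

Number of layers: 72.5 / 0.1 → 725 (rounded up).
Burn-in layers = 10 × (53.3 + 5.33), so 586.3 s.
Remaining layers: 715 × (9.03 + 5.33) → 10267.4 s.
Total = 586.3 + 10267.4 = 10853.7 s = 3.01 hours.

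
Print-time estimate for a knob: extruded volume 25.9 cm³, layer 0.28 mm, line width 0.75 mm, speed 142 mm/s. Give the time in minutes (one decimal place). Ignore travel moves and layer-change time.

14.5 minutes

Line area: 0.28 × 0.75 → 0.21 mm².
Toolpath length = 25.9 cm³ / 0.21 mm² = 25900 / 0.21 = 123333.3 mm.
Time extruding = 123333.3 / 142, so 868.5 s.
In the requested units: 868.5 s = 14.5 minutes.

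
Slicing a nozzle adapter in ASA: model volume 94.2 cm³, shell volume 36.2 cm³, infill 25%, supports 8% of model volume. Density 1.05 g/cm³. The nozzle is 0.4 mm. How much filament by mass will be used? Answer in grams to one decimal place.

61.1 g

Infill region = 94.2 − 36.2, so 58 cm³.
Deposited infill = 0.25 × 58, so 14.5 cm³.
Support: 0.08 × 94.2 → 7.536 cm³.
Total extruded: 36.2 + 14.5 + 7.536 → 58.236 cm³.
Mass = 58.236 × 1.05 = 61.1478 g.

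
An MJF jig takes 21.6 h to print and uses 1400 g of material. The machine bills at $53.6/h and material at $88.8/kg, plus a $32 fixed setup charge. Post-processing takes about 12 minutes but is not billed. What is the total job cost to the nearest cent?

$1314.08

Time charge: 53.6 × 21.6 → $1157.76.
Feedstock cost: 88.8 × 1400/1000 → $124.32.
Total = 1157.76 + 124.32 + 32 = $1314.08.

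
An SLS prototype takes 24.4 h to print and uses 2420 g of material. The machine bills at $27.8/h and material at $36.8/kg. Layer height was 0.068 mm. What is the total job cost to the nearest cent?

$767.38

Machine cost = 27.8 × 24.4 = $678.32.
Feedstock cost = 36.8 × 2420/1000, so $89.056.
Total = 678.32 + 89.056 = 767.376 ≈ $767.38.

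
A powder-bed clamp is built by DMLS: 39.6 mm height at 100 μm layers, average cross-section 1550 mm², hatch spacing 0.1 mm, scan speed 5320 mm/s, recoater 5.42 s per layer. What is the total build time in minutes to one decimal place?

55.0 minutes

Layer count = ceil(39.6 / 0.1) = 396.
Hatch length per layer = 1550 / 0.1 = 15500 mm.
Per-layer scan time: 15500 / 5320 → 2.9135 s.
Time per layer = 2.9135 + 5.42 = 8.3335 s.
Total: 396 × 8.3335 s = 3300.066 s → 55.0 minutes.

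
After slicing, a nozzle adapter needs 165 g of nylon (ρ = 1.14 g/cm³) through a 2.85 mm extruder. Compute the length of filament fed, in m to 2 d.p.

22.69 m

Extruded volume: 165/1.14 = 144.7368 cm³ (144736.8 mm³).
A = π r² = π × 1.425² = 6.3794 mm².
Length = 144736.8 / 6.3794 = 22688.15 mm = 22.69 m.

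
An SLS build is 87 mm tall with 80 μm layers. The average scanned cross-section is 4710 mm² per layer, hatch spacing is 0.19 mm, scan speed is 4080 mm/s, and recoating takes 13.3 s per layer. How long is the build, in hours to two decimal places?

5.86 hours

Layer count = ceil(87 / 0.08) = 1088.
Hatch length per layer: 4710 / 0.19 → 24789.5 mm.
Per-layer scan time: 24789.5 / 4080 → 6.0759 s.
Per-layer time = 6.0759 + 13.3 = 19.3759 s.
Total: 1088 × 19.3759 s = 21080.9792 s → 5.86 hours.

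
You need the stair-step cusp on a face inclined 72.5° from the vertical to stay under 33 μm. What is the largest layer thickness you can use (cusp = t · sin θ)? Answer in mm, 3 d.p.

Layer height = cusp / sin(72.5°) = 0.033 / 0.9537 = 0.035 mm.

0.035 mm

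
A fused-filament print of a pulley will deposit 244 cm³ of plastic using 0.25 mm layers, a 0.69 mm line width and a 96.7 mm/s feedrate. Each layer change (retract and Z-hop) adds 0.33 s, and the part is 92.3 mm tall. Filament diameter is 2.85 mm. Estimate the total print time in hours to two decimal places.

Bead cross-section = 0.25 × 0.69 = 0.1725 mm².
Path length: 244000 mm³ / 0.1725 mm² → 1414492.8 mm.
Extrusion time = 1414492.8 / 96.7, so 14627.6 s.
Number of layers: 92.3 / 0.25 → 370 (rounded up).
Z-hop total = 370 × 0.33 = 122.1 s.
Total = 14627.6 + 122.1 = 14749.7 s = 4.10 hours.

4.10 hours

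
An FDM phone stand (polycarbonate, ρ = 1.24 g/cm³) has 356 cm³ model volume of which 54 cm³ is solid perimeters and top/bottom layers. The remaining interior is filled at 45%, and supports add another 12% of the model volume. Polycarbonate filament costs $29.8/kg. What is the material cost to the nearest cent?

$8.60

Infill region = 356 − 54, so 302 cm³.
Deposited infill = 0.45 × 302 = 135.9 cm³.
Support = 0.12 × 356 = 42.72 cm³.
Total extruded = 54 + 135.9 + 42.72 = 232.62 cm³.
Mass = 232.62 × 1.24 = 288.4488 g.
At $29.8/kg: 288.4488/1000 × 29.8 = $8.60.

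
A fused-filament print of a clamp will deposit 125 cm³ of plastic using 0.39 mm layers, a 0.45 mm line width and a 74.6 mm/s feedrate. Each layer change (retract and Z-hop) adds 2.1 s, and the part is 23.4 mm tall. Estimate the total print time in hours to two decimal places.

Line area = 0.39 × 0.45 = 0.1755 mm².
Toolpath length = 125 cm³ / 0.1755 mm² = 125000 / 0.1755 = 712250.7 mm.
Time extruding = 712250.7 / 74.6, so 9547.6 s.
Number of layers: 23.4 / 0.39 → 60 (rounded up).
Layer-change overhead: 60 × 2.1 → 126 s.
Altogether 9547.6 + 126 = 9673.6 s, i.e. 2.69 hours.

2.69 hours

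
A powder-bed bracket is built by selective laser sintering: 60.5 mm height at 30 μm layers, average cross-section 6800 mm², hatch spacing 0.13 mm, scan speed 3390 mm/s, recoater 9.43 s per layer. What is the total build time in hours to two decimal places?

13.93 hours

Number of layers: 60.5 / 0.03 → 2017 (rounded up).
Scan path per layer = 6800 / 0.13 = 52307.7 mm.
Laser time per layer = 52307.7 / 3390 = 15.43 s.
Per-layer time: 15.43 + 9.43 → 24.86 s.
Total: 2017 × 24.86 s = 50142.62 s → 13.93 hours.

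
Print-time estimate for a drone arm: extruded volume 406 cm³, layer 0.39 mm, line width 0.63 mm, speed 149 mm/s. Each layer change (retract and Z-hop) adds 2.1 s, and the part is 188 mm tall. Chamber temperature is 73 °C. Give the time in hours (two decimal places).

Line area: 0.39 × 0.63 → 0.2457 mm².
Path length: 406000 mm³ / 0.2457 mm² → 1652421.7 mm.
Print-move time: 1652421.7 / 149 → 11090.1 s.
Layers = ⌈188/0.39⌉ = 483.
Layer-change overhead = 483 × 2.1, so 1014.3 s.
Altogether 11090.1 + 1014.3 = 12104.4 s, i.e. 3.36 hours.

3.36 hours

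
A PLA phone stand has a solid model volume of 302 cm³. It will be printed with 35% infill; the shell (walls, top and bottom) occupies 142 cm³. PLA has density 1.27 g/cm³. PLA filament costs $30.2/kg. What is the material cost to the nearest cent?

$7.59

Volume inside the shell = 302 − 142 = 160 cm³.
Infill deposited = 0.35 × 160 = 56 cm³.
Deposited volume = 142 + 56, so 198 cm³.
Mass: 198 × 1.27 → 251.46 g.
At $30.2/kg: 251.46/1000 × 30.2 = $7.59.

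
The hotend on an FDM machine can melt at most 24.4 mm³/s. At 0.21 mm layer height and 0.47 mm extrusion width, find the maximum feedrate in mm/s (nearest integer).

Bead cross-section = 0.21 × 0.47 = 0.0987 mm².
v_max = Q/A = 24.4/0.0987 = 247.21 mm/s → 247 mm/s.

247 mm/s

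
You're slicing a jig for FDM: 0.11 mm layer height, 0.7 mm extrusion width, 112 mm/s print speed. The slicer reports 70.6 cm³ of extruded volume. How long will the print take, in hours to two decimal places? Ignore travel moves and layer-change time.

Extrusion cross-section: 0.11 × 0.7 → 0.077 mm².
Toolpath length = 70.6 cm³ / 0.077 mm² = 70600 / 0.077 = 916883.1 mm.
Extrusion time: 916883.1 / 112 → 8186.5 s.
Converting: 8186.5 s = 2.27 hours.

2.27 hours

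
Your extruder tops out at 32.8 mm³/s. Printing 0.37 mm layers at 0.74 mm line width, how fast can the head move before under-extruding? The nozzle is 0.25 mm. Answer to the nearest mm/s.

Bead cross-section = 0.37 × 0.74 = 0.2738 mm².
v_max = Q/A = 32.8/0.2738 = 119.80 mm/s → 120 mm/s.

120 mm/s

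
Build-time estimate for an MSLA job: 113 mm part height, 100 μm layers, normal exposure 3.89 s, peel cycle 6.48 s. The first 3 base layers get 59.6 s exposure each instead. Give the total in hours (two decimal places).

3.30 hours

Number of layers: 113 / 0.1 → 1130 (rounded up).
Base layers = 3 × (59.6 + 6.48) = 198.24 s.
Remaining layers = 1127 × (3.89 + 6.48), so 11686.99 s.
Total = 198.24 + 11686.99 = 11885.23 s = 3.30 hours.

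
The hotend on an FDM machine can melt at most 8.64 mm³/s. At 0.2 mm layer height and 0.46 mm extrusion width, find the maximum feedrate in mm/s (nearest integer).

94 mm/s

A: 0.2 × 0.46 → 0.092 mm².
Max speed = 8.64 / 0.092 = 93.91 ≈ 94 mm/s.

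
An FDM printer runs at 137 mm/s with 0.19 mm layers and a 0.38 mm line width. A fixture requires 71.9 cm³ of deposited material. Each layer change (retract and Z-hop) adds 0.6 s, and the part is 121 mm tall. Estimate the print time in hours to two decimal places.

Bead cross-section = 0.19 × 0.38 = 0.0722 mm².
Toolpath length = 71.9 cm³ / 0.0722 mm² = 71900 / 0.0722 = 995844.9 mm.
Extrusion time = 995844.9 / 137, so 7268.9 s.
Number of layers: 121 / 0.19 → 637 (rounded up).
Layer-change overhead: 637 × 0.6 → 382.2 s.
Altogether 7268.9 + 382.2 = 7651.1 s, i.e. 2.13 hours.

2.13 hours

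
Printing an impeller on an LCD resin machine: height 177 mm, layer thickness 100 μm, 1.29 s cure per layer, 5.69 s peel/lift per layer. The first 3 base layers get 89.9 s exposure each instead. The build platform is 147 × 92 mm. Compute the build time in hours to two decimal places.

3.51 hours

Layer count = ceil(177 / 0.1) = 1770.
Bottom layers = 3 × (89.9 + 5.69), so 286.77 s.
Regular layers: 1767 × (1.29 + 5.69) → 12333.66 s.
Total = 286.77 + 12333.66 = 12620.43 s = 3.51 hours.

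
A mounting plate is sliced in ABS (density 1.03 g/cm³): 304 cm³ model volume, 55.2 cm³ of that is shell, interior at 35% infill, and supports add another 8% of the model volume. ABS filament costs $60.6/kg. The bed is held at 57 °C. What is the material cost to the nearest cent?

$10.40

Volume inside the shell = 304 − 55.2 = 248.8 cm³.
Deposited infill: 0.35 × 248.8 → 87.08 cm³.
Support = 0.08 × 304 = 24.32 cm³.
Deposited volume = 55.2 + 87.08 + 24.32 = 166.6 cm³.
Mass = 166.6 × 1.03 = 171.598 g.
Cost = 171.598 g / 1000 × $60.6/kg = $10.40.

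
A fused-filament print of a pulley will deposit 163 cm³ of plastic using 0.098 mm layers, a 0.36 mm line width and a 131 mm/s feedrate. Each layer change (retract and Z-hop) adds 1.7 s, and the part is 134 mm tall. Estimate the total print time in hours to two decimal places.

10.44 hours

Line area = 0.098 × 0.36 = 0.03528 mm².
Toolpath length = 163 cm³ / 0.03528 mm² = 163000 / 0.03528 = 4620181.4 mm.
Time extruding = 4620181.4 / 131 = 35268.6 s.
Layer count = ceil(134 / 0.098) = 1368.
Layer-change overhead: 1368 × 1.7 → 2325.6 s.
Altogether 35268.6 + 2325.6 = 37594.2 s, i.e. 10.44 hours.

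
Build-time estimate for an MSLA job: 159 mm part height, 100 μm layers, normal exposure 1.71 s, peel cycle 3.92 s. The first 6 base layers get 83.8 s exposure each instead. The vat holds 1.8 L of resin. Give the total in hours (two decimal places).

2.62 hours

Layers = ⌈159/0.1⌉ = 1590.
Burn-in layers: 6 × (83.8 + 3.92) → 526.32 s.
Regular layers = 1584 × (1.71 + 3.92), so 8917.92 s.
Total = 526.32 + 8917.92 = 9444.24 s = 2.62 hours.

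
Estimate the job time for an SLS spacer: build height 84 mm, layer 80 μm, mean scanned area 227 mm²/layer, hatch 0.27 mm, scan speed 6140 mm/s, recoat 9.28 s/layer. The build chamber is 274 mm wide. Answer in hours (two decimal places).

2.75 hours

Number of layers: 84 / 0.08 → 1050 (rounded up).
Scan path per layer = 227 / 0.27, so 840.7 mm.
Laser time per layer = 840.7 / 6140 = 0.1369 s.
Time per layer: 0.1369 + 9.28 → 9.4169 s.
Total: 1050 × 9.4169 s = 9887.745 s → 2.75 hours.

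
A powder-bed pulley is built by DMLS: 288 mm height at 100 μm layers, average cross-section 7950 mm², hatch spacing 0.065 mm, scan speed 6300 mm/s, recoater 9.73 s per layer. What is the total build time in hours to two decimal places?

23.32 hours

Layer count = ceil(288 / 0.1) = 2880.
Hatch length per layer = 7950 / 0.065 = 122307.7 mm.
Scan time per layer: 122307.7 / 6300 → 19.4139 s.
Layer cycle: 19.4139 + 9.73 → 29.1439 s.
Build time = 2880 × 29.1439 = 83934.432 s = 23.32 hours.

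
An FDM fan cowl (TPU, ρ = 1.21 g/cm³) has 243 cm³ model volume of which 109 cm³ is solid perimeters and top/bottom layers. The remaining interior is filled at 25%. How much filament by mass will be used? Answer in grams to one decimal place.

172.4 g

Interior volume = 243 − 109, so 134 cm³.
Infill volume = 0.25 × 134, so 33.5 cm³.
Deposited volume = 109 + 33.5, so 142.5 cm³.
Mass = 142.5 × 1.21 = 172.425 g.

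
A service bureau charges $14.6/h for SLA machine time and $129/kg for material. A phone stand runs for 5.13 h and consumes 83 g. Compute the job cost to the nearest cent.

Time charge = 14.6 × 5.13 = $74.898.
Feedstock cost = 129 × 83/1000, so $10.707.
Total = 74.898 + 10.707 = 85.605 ≈ $85.61.

$85.61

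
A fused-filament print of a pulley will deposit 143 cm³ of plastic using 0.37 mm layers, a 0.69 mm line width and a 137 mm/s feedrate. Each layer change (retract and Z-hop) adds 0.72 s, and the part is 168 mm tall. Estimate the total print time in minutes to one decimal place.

73.6 minutes

Line area = 0.37 × 0.69 = 0.2553 mm².
Toolpath length = 143 cm³ / 0.2553 mm² = 143000 / 0.2553 = 560125.3 mm.
Time extruding = 560125.3 / 137, so 4088.5 s.
Number of layers: 168 / 0.37 → 455 (rounded up).
Z-hop total: 455 × 0.72 → 327.6 s.
Total = 4088.5 + 327.6 = 4416.1 s = 73.6 minutes.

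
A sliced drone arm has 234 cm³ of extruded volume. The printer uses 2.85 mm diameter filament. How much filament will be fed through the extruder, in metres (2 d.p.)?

Cross-section of 2.85 mm filament: π·(2.85/2)² = 6.3794 mm².
L = 234000 mm³ / 6.3794 mm² = 36680.57 mm, i.e. 36.68 m.

36.68 m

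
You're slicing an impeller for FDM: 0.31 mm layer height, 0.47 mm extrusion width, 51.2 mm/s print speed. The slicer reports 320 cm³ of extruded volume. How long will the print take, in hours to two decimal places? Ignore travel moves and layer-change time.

11.92 hours

Extrusion cross-section: 0.31 × 0.47 → 0.1457 mm².
Toolpath length = 320 cm³ / 0.1457 mm² = 320000 / 0.1457 = 2196293.8 mm.
Extrusion time: 2196293.8 / 51.2 → 42896.4 s.
That's 42896.4 s → 11.92 hours.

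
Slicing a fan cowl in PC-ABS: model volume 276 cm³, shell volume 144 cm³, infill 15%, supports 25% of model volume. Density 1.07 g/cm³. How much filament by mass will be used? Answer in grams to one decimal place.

249.1 g

Interior volume = 276 − 144 = 132 cm³.
Deposited infill: 0.15 × 132 → 19.8 cm³.
Support: 0.25 × 276 → 69 cm³.
Deposited volume = 144 + 19.8 + 69, so 232.8 cm³.
Mass = 232.8 × 1.07, so 249.096 g.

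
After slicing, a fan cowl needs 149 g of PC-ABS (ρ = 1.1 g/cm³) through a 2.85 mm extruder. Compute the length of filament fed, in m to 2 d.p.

21.23 m

Volume = 149 g / 1.1 g·cm⁻³ = 135.4545 cm³ = 135454.5 mm³.
Cross-section of 2.85 mm filament: π·(2.85/2)² = 6.3794 mm².
L = V/A = 135454.5/6.3794 = 21233.11 mm → 21.23 m.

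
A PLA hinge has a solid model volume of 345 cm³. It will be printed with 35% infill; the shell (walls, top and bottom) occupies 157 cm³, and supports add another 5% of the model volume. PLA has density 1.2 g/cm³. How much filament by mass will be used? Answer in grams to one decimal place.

288.1 g

Interior volume = 345 − 157, so 188 cm³.
Infill deposited: 0.35 × 188 → 65.8 cm³.
Support = 0.05 × 345 = 17.25 cm³.
Total printed volume = 157 + 65.8 + 17.25 = 240.05 cm³.
Mass = 240.05 × 1.2, so 288.06 g.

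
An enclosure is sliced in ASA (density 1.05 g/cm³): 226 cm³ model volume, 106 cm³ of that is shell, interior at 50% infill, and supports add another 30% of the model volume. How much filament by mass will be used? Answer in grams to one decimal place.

Infill region = 226 − 106 = 120 cm³.
Deposited infill = 0.50 × 120, so 60 cm³.
Support: 0.30 × 226 → 67.8 cm³.
Total extruded = 106 + 60 + 67.8, so 233.8 cm³.
Mass = 233.8 × 1.05 = 245.49 g.

245.5 g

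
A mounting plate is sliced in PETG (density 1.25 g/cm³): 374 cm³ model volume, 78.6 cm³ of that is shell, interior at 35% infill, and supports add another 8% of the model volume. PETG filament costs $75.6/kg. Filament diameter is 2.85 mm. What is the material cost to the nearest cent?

Interior volume = 374 − 78.6 = 295.4 cm³.
Deposited infill = 0.35 × 295.4 = 103.39 cm³.
Support = 0.08 × 374, so 29.92 cm³.
Total extruded: 78.6 + 103.39 + 29.92 → 211.91 cm³.
Mass = 211.91 × 1.25, so 264.8875 g.
At $75.6/kg: 264.8875/1000 × 75.6 = $20.03.

$20.03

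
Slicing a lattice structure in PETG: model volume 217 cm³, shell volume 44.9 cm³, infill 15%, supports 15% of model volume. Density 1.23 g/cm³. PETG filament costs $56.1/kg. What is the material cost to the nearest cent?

$7.13

Interior volume = 217 − 44.9 = 172.1 cm³.
Infill volume: 0.15 × 172.1 → 25.815 cm³.
Support = 0.15 × 217 = 32.55 cm³.
Deposited volume = 44.9 + 25.815 + 32.55, so 103.265 cm³.
Mass: 103.265 × 1.23 → 127.01595 g.
Cost = 127.01595 g / 1000 × $56.1/kg = $7.13.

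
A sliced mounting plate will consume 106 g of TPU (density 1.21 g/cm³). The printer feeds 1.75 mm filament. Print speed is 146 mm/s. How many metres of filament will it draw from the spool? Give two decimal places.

Extruded volume: 106/1.21 = 87.6033 cm³ (87603.3 mm³).
A = π r² = π × 0.875² = 2.4053 mm².
L = V/A = 87603.3/2.4053 = 36420.95 mm → 36.42 m.

36.42 m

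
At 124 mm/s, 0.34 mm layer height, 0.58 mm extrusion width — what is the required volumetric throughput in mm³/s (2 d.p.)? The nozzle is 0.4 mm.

24.45

A: 0.34 × 0.58 → 0.1972 mm².
Q = v·A = 124 × 0.1972 = 24.45 mm³/s.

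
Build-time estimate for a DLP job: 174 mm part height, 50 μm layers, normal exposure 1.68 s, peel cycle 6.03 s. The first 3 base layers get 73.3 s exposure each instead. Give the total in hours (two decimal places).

Layer count = ceil(174 / 0.05) = 3480.
Bottom layers = 3 × (73.3 + 6.03) = 237.99 s.
Regular layers = 3477 × (1.68 + 6.03) = 26807.67 s.
Sum: 237.99 + 26807.67 = 27045.66 s → 7.51 hours.

7.51 hours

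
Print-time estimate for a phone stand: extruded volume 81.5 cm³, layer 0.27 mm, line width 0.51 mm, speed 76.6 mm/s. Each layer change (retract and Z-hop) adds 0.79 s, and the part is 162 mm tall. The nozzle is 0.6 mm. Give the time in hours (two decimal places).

Line area = 0.27 × 0.51, so 0.1377 mm².
Toolpath length = 81.5 cm³ / 0.1377 mm² = 81500 / 0.1377 = 591866.4 mm.
Time extruding = 591866.4 / 76.6, so 7726.7 s.
Number of layers: 162 / 0.27 → 600 (rounded up).
Non-print overhead: 600 × 0.79 → 474 s.
Altogether 7726.7 + 474 = 8200.7 s, i.e. 2.28 hours.

2.28 hours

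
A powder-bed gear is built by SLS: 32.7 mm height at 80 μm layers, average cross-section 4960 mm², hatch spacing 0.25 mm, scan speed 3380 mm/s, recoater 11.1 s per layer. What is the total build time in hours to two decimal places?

1.93 hours

Layers = ⌈32.7/0.08⌉ = 409.
Per-layer scan distance = 4960 / 0.25, so 19840 mm.
Scan time per layer: 19840 / 3380 → 5.8698 s.
Layer cycle = 5.8698 + 11.1 = 16.9698 s.
Build time = 409 × 16.9698 = 6940.6482 s = 1.93 hours.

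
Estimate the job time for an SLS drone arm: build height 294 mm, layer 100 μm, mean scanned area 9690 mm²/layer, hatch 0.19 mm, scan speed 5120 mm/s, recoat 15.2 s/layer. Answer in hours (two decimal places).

Layers = ⌈294/0.1⌉ = 2940.
Hatch length per layer = 9690 / 0.19 = 51000 mm.
Laser time per layer = 51000 / 5120 = 9.9609 s.
Time per layer: 9.9609 + 15.2 → 25.1609 s.
2940 layers × 25.1609 s/layer = 73973.046 s, i.e. 20.55 hours.

20.55 hours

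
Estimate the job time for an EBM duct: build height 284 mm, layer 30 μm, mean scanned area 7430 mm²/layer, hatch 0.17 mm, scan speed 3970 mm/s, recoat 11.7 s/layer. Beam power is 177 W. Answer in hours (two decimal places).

59.72 hours

Layers = ⌈284/0.03⌉ = 9467.
Per-layer scan distance = 7430 / 0.17, so 43705.9 mm.
Beam time per layer = 43705.9 / 3970 = 11.009 s.
Time per layer = 11.009 + 11.7, so 22.709 s.
9467 layers × 22.709 s/layer = 214986.103 s, i.e. 59.72 hours.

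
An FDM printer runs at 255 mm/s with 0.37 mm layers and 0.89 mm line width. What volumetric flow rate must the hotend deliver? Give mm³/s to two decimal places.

Bead cross-section = 0.37 × 0.89 = 0.3293 mm².
Q = v·A = 255 × 0.3293 = 83.97 mm³/s.

83.97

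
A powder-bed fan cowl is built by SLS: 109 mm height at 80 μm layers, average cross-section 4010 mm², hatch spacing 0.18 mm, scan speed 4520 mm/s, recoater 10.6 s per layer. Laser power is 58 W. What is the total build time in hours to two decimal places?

5.88 hours

Layers = ⌈109/0.08⌉ = 1363.
Hatch length per layer = 4010 / 0.18 = 22277.8 mm.
Scan time per layer = 22277.8 / 4520 = 4.9287 s.
Per-layer time = 4.9287 + 10.6 = 15.5287 s.
Total: 1363 × 15.5287 s = 21165.6181 s → 5.88 hours.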